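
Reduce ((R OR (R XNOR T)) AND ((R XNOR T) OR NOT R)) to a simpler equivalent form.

By distribution ((E OR v) AND (E OR NOT v) = E):
= (R XNOR T)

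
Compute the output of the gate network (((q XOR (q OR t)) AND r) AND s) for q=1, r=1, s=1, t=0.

Substituting: (((1 XOR (1 OR 0)) AND 1) AND 1)
= 0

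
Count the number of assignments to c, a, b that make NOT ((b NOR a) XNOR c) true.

Satisfying assignments: (0,0,0), (1,0,1), (1,1,0), (1,1,1)
Count: 4 out of 8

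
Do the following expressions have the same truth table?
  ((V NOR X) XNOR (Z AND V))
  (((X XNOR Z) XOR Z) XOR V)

No. Counterexample: with V=0, Z=0, X=0, Expression 1 = 0 but Expression 2 = 1.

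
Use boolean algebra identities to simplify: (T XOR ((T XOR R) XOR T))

By XOR self-cancellation ((E XOR v) XOR v = E):
= (T XOR R)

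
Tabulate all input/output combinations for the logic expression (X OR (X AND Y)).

Y | X | Output
--------------
0 | 0 | 0
0 | 1 | 1
1 | 0 | 0
1 | 1 | 1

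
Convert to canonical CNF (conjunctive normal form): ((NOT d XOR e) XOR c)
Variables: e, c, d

(e OR c OR NOT d) AND (e OR NOT c OR d) AND (NOT e OR c OR d) AND (NOT e OR NOT c OR NOT d)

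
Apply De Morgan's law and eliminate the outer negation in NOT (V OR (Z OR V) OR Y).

NOT V AND NOT (Z OR V) AND NOT Y
De Morgan's: NOT(OR of terms) = AND of negations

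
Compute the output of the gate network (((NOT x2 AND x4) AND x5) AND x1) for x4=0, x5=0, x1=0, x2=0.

Substituting: (((NOT 0 AND 0) AND 0) AND 0)
= 0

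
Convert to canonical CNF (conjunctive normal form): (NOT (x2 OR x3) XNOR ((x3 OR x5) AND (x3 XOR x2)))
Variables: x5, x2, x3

(x5 OR x2 OR x3) AND (x5 OR x2 OR NOT x3) AND (NOT x5 OR x2 OR x3) AND (NOT x5 OR x2 OR NOT x3) AND (NOT x5 OR NOT x2 OR x3)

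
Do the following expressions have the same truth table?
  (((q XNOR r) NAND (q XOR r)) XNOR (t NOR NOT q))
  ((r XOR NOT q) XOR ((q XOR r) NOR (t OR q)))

No. Counterexample: with t=0, r=0, q=1, Expression 1 = 1 but Expression 2 = 0.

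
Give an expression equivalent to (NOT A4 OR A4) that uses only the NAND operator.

(((A4 NAND A4) NAND (A4 NAND A4)) NAND (A4 NAND A4))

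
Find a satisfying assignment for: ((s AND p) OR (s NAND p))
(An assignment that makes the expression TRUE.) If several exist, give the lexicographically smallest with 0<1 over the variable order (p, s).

p=0, s=0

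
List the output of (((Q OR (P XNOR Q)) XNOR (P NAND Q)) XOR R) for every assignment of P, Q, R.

P | Q | R | Output
------------------
0 | 0 | 0 | 1
0 | 0 | 1 | 0
0 | 1 | 0 | 1
0 | 1 | 1 | 0
1 | 0 | 0 | 0
1 | 0 | 1 | 1
1 | 1 | 0 | 0
1 | 1 | 1 | 1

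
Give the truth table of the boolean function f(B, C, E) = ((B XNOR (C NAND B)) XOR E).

B | C | E | Output
------------------
0 | 0 | 0 | 0
0 | 0 | 1 | 1
0 | 1 | 0 | 0
0 | 1 | 1 | 1
1 | 0 | 0 | 1
1 | 0 | 1 | 0
1 | 1 | 0 | 0
1 | 1 | 1 | 1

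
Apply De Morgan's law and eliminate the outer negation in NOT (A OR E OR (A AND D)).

NOT A AND NOT E AND NOT (A AND D)
De Morgan's: NOT(OR of terms) = AND of negations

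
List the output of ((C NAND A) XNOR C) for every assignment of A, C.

A | C | Output
--------------
0 | 0 | 0
0 | 1 | 1
1 | 0 | 0
1 | 1 | 0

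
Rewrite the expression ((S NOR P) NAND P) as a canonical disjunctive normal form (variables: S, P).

(NOT S AND NOT P) OR (NOT S AND P) OR (S AND NOT P) OR (S AND P)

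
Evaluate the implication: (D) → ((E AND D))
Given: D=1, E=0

Antecedent (D) = 1; consequent ((E AND D)) = 0.
1 → 0 = 0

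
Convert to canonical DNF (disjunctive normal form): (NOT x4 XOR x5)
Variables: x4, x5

(NOT x4 AND NOT x5) OR (x4 AND x5)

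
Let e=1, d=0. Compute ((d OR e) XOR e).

Substituting: ((0 OR 1) XOR 1)
= 0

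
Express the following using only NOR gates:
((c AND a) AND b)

((((c NOR c) NOR (a NOR a)) NOR ((c NOR c) NOR (a NOR a))) NOR (b NOR b))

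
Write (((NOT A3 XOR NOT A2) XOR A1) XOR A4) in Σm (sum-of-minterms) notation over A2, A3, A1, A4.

Σm(1, 2, 4, 7, 8, 11, 13, 14) = (NOT A2 AND NOT A3 AND NOT A1 AND A4) OR (NOT A2 AND NOT A3 AND A1 AND NOT A4) OR (NOT A2 AND A3 AND NOT A1 AND NOT A4) OR (NOT A2 AND A3 AND A1 AND A4) OR (A2 AND NOT A3 AND NOT A1 AND NOT A4) OR (A2 AND NOT A3 AND A1 AND A4) OR (A2 AND A3 AND NOT A1 AND A4) OR (A2 AND A3 AND A1 AND NOT A4)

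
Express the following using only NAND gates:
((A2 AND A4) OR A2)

((((A2 NAND A4) NAND (A2 NAND A4)) NAND ((A2 NAND A4) NAND (A2 NAND A4))) NAND (A2 NAND A2))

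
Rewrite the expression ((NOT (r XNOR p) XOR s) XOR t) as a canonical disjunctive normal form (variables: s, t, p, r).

(NOT s AND NOT t AND NOT p AND r) OR (NOT s AND NOT t AND p AND NOT r) OR (NOT s AND t AND NOT p AND NOT r) OR (NOT s AND t AND p AND r) OR (s AND NOT t AND NOT p AND NOT r) OR (s AND NOT t AND p AND r) OR (s AND t AND NOT p AND r) OR (s AND t AND p AND NOT r)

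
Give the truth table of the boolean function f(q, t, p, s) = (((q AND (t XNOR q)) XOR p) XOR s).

q | t | p | s | Output
----------------------
0 | 0 | 0 | 0 | 0
0 | 0 | 0 | 1 | 1
0 | 0 | 1 | 0 | 1
0 | 0 | 1 | 1 | 0
0 | 1 | 0 | 0 | 0
0 | 1 | 0 | 1 | 1
0 | 1 | 1 | 0 | 1
0 | 1 | 1 | 1 | 0
1 | 0 | 0 | 0 | 0
1 | 0 | 0 | 1 | 1
1 | 0 | 1 | 0 | 1
1 | 0 | 1 | 1 | 0
1 | 1 | 0 | 0 | 1
1 | 1 | 0 | 1 | 0
1 | 1 | 1 | 0 | 0
1 | 1 | 1 | 1 | 1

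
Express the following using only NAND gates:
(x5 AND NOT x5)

((x5 NAND (x5 NAND x5)) NAND (x5 NAND (x5 NAND x5)))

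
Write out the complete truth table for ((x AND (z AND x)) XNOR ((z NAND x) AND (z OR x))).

z | x | Output
--------------
0 | 0 | 1
0 | 1 | 0
1 | 0 | 0
1 | 1 | 0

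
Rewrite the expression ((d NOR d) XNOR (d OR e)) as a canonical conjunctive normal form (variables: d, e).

(d OR e) AND (NOT d OR e) AND (NOT d OR NOT e)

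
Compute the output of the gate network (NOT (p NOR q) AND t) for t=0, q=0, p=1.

Substituting: (NOT (1 NOR 0) AND 0)
= 0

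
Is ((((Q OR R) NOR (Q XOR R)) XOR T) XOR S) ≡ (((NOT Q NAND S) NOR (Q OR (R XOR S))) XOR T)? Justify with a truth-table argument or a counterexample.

No. Counterexample: with T=0, R=0, Q=0, S=0, Expression 1 = 1 but Expression 2 = 0.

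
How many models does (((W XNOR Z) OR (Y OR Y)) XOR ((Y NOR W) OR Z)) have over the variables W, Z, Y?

Satisfying assignments: (0,0,1), (0,1,0), (1,0,1)
Count: 3 out of 8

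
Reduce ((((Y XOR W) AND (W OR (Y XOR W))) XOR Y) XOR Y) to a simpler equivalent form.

By XOR self-cancellation ((E XOR v) XOR v = E) then absorption (E AND (E OR v) = E):
= (Y XOR W)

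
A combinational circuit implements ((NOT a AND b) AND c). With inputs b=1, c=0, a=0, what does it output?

Substituting: ((NOT 0 AND 1) AND 0)
= 0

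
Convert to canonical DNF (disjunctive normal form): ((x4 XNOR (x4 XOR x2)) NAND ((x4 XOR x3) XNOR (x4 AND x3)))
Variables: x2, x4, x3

(NOT x2 AND NOT x4 AND x3) OR (NOT x2 AND x4 AND NOT x3) OR (NOT x2 AND x4 AND x3) OR (x2 AND NOT x4 AND NOT x3) OR (x2 AND NOT x4 AND x3) OR (x2 AND x4 AND NOT x3) OR (x2 AND x4 AND x3)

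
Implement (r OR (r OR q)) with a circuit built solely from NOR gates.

((r NOR ((r NOR q) NOR (r NOR q))) NOR (r NOR ((r NOR q) NOR (r NOR q))))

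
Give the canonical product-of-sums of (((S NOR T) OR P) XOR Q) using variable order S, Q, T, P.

ΠM(2, 4, 5, 7, 8, 10, 13, 15) = (S OR Q OR NOT T OR P) AND (S OR NOT Q OR T OR P) AND (S OR NOT Q OR T OR NOT P) AND (S OR NOT Q OR NOT T OR NOT P) AND (NOT S OR Q OR T OR P) AND (NOT S OR Q OR NOT T OR P) AND (NOT S OR NOT Q OR T OR NOT P) AND (NOT S OR NOT Q OR NOT T OR NOT P)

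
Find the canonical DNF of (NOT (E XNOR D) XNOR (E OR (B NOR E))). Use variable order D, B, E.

(NOT D AND NOT B AND E) OR (NOT D AND B AND NOT E) OR (NOT D AND B AND E) OR (D AND NOT B AND NOT E)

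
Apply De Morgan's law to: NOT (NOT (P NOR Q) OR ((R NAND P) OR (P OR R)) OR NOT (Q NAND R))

(P NOR Q) AND NOT ((R NAND P) OR (P OR R)) AND (Q NAND R)
De Morgan's: NOT(OR of terms) = AND of negations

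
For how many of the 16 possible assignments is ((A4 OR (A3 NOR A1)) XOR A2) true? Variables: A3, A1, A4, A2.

Satisfying assignments: (0,0,0,0), (0,0,1,0), (0,1,0,1), (0,1,1,0), (1,0,0,1), (1,0,1,0), (1,1,0,1), (1,1,1,0)
Count: 8 out of 16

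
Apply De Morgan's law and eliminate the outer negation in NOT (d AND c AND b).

NOT d OR NOT c OR NOT b
De Morgan's: NOT(AND of terms) = OR of negations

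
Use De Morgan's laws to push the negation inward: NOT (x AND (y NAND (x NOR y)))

NOT x OR NOT (y NAND (x NOR y))
De Morgan's: NOT(AND of terms) = OR of negations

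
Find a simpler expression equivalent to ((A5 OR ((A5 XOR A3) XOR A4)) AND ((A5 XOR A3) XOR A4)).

By absorption (E AND (E OR v) = E):
= ((A5 XOR A3) XOR A4)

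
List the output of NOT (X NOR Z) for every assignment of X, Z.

X | Z | Output
--------------
0 | 0 | 0
0 | 1 | 1
1 | 0 | 1
1 | 1 | 1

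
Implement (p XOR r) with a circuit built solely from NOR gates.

((((p NOR r) NOR (p NOR r)) NOR ((p NOR r) NOR (p NOR r))) NOR ((((p NOR p) NOR (r NOR r)) NOR ((p NOR p) NOR (r NOR r))) NOR (((p NOR p) NOR (r NOR r)) NOR ((p NOR p) NOR (r NOR r)))))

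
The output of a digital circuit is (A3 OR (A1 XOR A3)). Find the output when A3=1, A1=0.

Substituting: (1 OR (0 XOR 1))
= 1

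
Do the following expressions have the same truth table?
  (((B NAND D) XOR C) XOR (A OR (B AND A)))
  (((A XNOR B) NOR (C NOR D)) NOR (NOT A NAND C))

No. Counterexample: with B=0, D=0, C=0, A=0, Expression 1 = 1 but Expression 2 = 0.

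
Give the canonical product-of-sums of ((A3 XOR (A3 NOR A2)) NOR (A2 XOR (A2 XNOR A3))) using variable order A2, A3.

ΠM(0, 1, 2, 3) = (A2 OR A3) AND (A2 OR NOT A3) AND (NOT A2 OR A3) AND (NOT A2 OR NOT A3)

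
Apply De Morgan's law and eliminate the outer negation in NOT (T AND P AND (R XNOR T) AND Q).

NOT T OR NOT P OR NOT (R XNOR T) OR NOT Q
De Morgan's: NOT(AND of terms) = OR of negations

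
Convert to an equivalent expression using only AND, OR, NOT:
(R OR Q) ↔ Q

((R OR Q) AND Q) OR (NOT (R OR Q) AND NOT Q)
(Biconditional = both true or both false)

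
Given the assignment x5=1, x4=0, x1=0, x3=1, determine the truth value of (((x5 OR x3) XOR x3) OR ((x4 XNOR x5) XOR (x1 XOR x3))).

Substituting: (((1 OR 1) XOR 1) OR ((0 XNOR 1) XOR (0 XOR 1)))
= 1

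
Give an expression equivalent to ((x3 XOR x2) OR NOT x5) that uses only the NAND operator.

((((x3 NAND (x3 NAND x2)) NAND (x2 NAND (x3 NAND x2))) NAND ((x3 NAND (x3 NAND x2)) NAND (x2 NAND (x3 NAND x2)))) NAND ((x5 NAND x5) NAND (x5 NAND x5)))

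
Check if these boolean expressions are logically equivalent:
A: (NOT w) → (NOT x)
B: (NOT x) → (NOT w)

No, Converse is not equivalent to original (counterexample: v=0, x=0, w=1)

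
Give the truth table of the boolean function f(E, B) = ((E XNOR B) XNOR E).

E | B | Output
--------------
0 | 0 | 0
0 | 1 | 1
1 | 0 | 0
1 | 1 | 1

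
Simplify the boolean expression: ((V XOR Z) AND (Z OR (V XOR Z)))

By absorption (E AND (E OR v) = E):
= (V XOR Z)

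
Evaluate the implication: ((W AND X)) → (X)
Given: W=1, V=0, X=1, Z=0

Antecedent ((W AND X)) = 1; consequent (X) = 1.
1 → 1 = 1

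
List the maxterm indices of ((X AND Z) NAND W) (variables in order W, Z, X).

ΠM(7) = (NOT W OR NOT Z OR NOT X)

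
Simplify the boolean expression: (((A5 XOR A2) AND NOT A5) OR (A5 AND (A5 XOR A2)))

By distribution ((E AND v) OR (E AND NOT v) = E):
= (A5 XOR A2)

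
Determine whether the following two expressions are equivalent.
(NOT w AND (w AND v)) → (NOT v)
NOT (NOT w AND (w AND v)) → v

No, Inverse is not equivalent to original (counterexample: w=0, v=0)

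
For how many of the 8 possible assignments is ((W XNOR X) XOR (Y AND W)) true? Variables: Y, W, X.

Satisfying assignments: (0,0,0), (0,1,1), (1,0,0), (1,1,0)
Count: 4 out of 8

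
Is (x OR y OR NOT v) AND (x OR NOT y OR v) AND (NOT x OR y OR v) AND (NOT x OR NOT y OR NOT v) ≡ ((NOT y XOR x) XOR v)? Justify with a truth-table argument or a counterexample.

Yes, they are equivalent — the two output columns agree on all 8 assignments:
x | y | v | Expression 1 | Expression 2
---------------------------------------
0 | 0 | 0 | 1 | 1
0 | 0 | 1 | 0 | 0
0 | 1 | 0 | 0 | 0
0 | 1 | 1 | 1 | 1
1 | 0 | 0 | 0 | 0
1 | 0 | 1 | 1 | 1
1 | 1 | 0 | 1 | 1
1 | 1 | 1 | 0 | 0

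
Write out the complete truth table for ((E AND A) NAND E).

A | E | Output
--------------
0 | 0 | 1
0 | 1 | 1
1 | 0 | 1
1 | 1 | 0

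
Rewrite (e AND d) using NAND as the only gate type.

((e NAND d) NAND (e NAND d))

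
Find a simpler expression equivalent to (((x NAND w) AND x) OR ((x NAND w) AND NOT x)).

By distribution ((E AND v) OR (E AND NOT v) = E):
= (x NAND w)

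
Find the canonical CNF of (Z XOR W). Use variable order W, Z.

(W OR Z) AND (NOT W OR NOT Z)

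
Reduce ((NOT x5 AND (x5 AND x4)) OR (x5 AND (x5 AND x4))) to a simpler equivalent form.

By distribution ((E AND v) OR (E AND NOT v) = E):
= (x5 AND x4)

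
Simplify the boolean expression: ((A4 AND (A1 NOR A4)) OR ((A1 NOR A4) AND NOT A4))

By distribution ((E AND v) OR (E AND NOT v) = E):
= (A1 NOR A4)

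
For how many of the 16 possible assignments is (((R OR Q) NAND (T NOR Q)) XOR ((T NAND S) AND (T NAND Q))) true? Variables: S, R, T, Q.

Satisfying assignments: (0,0,1,1), (0,1,0,0), (0,1,1,1), (1,0,1,0), (1,0,1,1), (1,1,0,0), (1,1,1,0), (1,1,1,1)
Count: 8 out of 16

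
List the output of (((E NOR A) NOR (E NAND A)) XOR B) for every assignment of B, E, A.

B | E | A | Output
------------------
0 | 0 | 0 | 0
0 | 0 | 1 | 0
0 | 1 | 0 | 0
0 | 1 | 1 | 1
1 | 0 | 0 | 1
1 | 0 | 1 | 1
1 | 1 | 0 | 1
1 | 1 | 1 | 0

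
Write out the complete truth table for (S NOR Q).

Q | S | Output
--------------
0 | 0 | 1
0 | 1 | 0
1 | 0 | 0
1 | 1 | 0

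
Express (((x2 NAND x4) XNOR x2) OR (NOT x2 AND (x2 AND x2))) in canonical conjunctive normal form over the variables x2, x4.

(x2 OR x4) AND (x2 OR NOT x4) AND (NOT x2 OR NOT x4)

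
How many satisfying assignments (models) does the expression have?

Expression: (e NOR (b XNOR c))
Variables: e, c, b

Satisfying assignments: (0,0,1), (0,1,0)
Count: 2 out of 8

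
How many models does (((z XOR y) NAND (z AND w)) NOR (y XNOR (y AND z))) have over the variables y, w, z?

No assignment satisfies the expression.
Count: 0 out of 8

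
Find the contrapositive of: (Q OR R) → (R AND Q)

Contrapositive: NOT (R AND Q) → NOT (Q OR R)
Note: A statement and its contrapositive are logically equivalent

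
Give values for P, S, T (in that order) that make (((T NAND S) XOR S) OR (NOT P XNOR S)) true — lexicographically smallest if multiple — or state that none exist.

P=0, S=0, T=0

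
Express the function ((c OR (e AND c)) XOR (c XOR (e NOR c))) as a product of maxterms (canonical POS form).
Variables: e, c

ΠM(1, 2, 3) = (e OR NOT c) AND (NOT e OR c) AND (NOT e OR NOT c)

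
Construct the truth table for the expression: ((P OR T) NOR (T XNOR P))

T | P | Output
--------------
0 | 0 | 0
0 | 1 | 0
1 | 0 | 0
1 | 1 | 0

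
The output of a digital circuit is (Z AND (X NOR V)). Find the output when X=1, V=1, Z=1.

Substituting: (1 AND (1 NOR 1))
= 0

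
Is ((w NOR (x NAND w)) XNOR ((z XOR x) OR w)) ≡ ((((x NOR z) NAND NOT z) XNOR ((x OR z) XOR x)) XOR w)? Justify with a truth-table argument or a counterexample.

No. Counterexample: with w=0, z=1, x=0, Expression 1 = 0 but Expression 2 = 1.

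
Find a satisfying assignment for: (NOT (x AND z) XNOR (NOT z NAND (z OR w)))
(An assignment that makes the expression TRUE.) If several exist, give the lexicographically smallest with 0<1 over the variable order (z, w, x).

z=0, w=0, x=0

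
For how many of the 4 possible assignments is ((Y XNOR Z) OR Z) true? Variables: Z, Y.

Satisfying assignments: (0,0), (1,0), (1,1)
Count: 3 out of 4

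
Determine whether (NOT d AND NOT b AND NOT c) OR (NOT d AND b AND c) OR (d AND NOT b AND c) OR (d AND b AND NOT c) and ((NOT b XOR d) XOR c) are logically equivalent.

Yes, they are equivalent — the two output columns agree on all 8 assignments:
d | b | c | Expression 1 | Expression 2
---------------------------------------
0 | 0 | 0 | 1 | 1
0 | 0 | 1 | 0 | 0
0 | 1 | 0 | 0 | 0
0 | 1 | 1 | 1 | 1
1 | 0 | 0 | 0 | 0
1 | 0 | 1 | 1 | 1
1 | 1 | 0 | 1 | 1
1 | 1 | 1 | 0 | 0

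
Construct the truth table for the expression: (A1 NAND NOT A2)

A1 | A2 | Output
----------------
0 | 0 | 1
0 | 1 | 1
1 | 0 | 0
1 | 1 | 1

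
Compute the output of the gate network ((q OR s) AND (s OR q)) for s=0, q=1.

Substituting: ((1 OR 0) AND (0 OR 1))
= 1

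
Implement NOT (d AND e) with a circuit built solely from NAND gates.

(((d NAND e) NAND (d NAND e)) NAND ((d NAND e) NAND (d NAND e)))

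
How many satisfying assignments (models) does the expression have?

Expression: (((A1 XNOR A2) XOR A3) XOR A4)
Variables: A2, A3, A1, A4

Satisfying assignments: (0,0,0,0), (0,0,1,1), (0,1,0,1), (0,1,1,0), (1,0,0,1), (1,0,1,0), (1,1,0,0), (1,1,1,1)
Count: 8 out of 16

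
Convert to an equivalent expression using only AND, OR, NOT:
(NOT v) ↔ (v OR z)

((NOT v) AND (v OR z)) OR (v AND NOT (v OR z))
(Biconditional = both true or both false)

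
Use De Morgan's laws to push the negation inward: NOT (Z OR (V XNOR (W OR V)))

NOT Z AND NOT (V XNOR (W OR V))
De Morgan's: NOT(OR of terms) = AND of negations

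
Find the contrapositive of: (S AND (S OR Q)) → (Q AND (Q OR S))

Contrapositive: NOT (Q AND (Q OR S)) → NOT (S AND (S OR Q))
Note: A statement and its contrapositive are logically equivalent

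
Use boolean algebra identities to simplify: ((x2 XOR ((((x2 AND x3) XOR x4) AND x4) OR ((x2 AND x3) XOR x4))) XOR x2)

By XOR self-cancellation ((E XOR v) XOR v = E) then absorption (E OR (E AND v) = E):
= ((x2 AND x3) XOR x4)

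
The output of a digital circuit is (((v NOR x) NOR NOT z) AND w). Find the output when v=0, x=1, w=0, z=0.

Substituting: (((0 NOR 1) NOR NOT 0) AND 0)
= 0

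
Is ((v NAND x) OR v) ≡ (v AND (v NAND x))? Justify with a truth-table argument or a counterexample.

No. Counterexample: with v=0, x=0, Expression 1 = 1 but Expression 2 = 0.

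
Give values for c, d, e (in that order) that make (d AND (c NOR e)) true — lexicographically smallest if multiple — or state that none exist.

c=0, d=1, e=0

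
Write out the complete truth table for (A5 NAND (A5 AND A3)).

A3 | A5 | Output
----------------
0 | 0 | 1
0 | 1 | 1
1 | 0 | 1
1 | 1 | 0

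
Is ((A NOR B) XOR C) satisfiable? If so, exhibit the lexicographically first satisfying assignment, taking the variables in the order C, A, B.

C=0, A=0, B=0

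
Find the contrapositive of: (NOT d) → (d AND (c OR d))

Contrapositive: NOT (d AND (c OR d)) → d
Note: A statement and its contrapositive are logically equivalent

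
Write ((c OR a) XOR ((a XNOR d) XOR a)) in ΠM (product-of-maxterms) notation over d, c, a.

ΠM(1, 2, 3, 4) = (d OR c OR NOT a) AND (d OR NOT c OR a) AND (d OR NOT c OR NOT a) AND (NOT d OR c OR a)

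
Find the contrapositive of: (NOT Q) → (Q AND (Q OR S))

Contrapositive: NOT (Q AND (Q OR S)) → Q
Note: A statement and its contrapositive are logically equivalent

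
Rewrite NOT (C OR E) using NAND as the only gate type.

(((C NAND C) NAND (E NAND E)) NAND ((C NAND C) NAND (E NAND E)))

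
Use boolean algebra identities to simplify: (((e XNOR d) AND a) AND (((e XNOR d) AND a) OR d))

By absorption (E AND (E OR v) = E):
= ((e XNOR d) AND a)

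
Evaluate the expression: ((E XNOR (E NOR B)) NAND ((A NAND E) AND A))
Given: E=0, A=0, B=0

Substituting: ((0 XNOR (0 NOR 0)) NAND ((0 NAND 0) AND 0))
= 1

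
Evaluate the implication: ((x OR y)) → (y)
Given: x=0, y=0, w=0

Antecedent ((x OR y)) = 0; consequent (y) = 0.
0 → 0 = 1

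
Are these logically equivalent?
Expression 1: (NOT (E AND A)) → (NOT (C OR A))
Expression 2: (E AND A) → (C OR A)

No, Inverse is not equivalent to original (counterexample: E=0, C=0, A=1)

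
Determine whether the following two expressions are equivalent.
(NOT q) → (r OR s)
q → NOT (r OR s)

No, Inverse is not equivalent to original (counterexample: q=0, s=0, r=0)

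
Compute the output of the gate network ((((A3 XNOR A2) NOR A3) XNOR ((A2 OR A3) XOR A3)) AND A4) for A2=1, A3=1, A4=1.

Substituting: ((((1 XNOR 1) NOR 1) XNOR ((1 OR 1) XOR 1)) AND 1)
= 1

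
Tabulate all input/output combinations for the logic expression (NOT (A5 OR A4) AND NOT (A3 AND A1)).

A3 | A4 | A5 | A1 | Output
--------------------------
0 | 0 | 0 | 0 | 1
0 | 0 | 0 | 1 | 1
0 | 0 | 1 | 0 | 0
0 | 0 | 1 | 1 | 0
0 | 1 | 0 | 0 | 0
0 | 1 | 0 | 1 | 0
0 | 1 | 1 | 0 | 0
0 | 1 | 1 | 1 | 0
1 | 0 | 0 | 0 | 1
1 | 0 | 0 | 1 | 0
1 | 0 | 1 | 0 | 0
1 | 0 | 1 | 1 | 0
1 | 1 | 0 | 0 | 0
1 | 1 | 0 | 1 | 0
1 | 1 | 1 | 0 | 0
1 | 1 | 1 | 1 | 0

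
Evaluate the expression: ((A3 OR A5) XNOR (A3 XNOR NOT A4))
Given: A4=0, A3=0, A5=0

Substituting: ((0 OR 0) XNOR (0 XNOR NOT 0))
= 1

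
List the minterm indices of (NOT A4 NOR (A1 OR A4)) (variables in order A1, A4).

Σm() = FALSE (no minterms)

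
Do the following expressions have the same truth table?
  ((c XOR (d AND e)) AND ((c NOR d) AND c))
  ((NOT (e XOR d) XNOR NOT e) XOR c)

No. Counterexample: with e=0, c=0, d=0, Expression 1 = 0 but Expression 2 = 1.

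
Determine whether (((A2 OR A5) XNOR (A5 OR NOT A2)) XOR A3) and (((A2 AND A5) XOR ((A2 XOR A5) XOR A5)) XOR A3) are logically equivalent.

No. Counterexample: with A3=0, A2=0, A5=1, Expression 1 = 1 but Expression 2 = 0.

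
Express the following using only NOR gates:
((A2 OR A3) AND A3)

((((A2 NOR A3) NOR (A2 NOR A3)) NOR ((A2 NOR A3) NOR (A2 NOR A3))) NOR (A3 NOR A3))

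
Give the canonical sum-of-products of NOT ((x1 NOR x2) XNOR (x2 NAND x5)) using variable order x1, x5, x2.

Σm(1, 4, 5, 6) = (NOT x1 AND NOT x5 AND x2) OR (x1 AND NOT x5 AND NOT x2) OR (x1 AND NOT x5 AND x2) OR (x1 AND x5 AND NOT x2)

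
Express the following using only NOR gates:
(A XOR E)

((((A NOR E) NOR (A NOR E)) NOR ((A NOR E) NOR (A NOR E))) NOR ((((A NOR A) NOR (E NOR E)) NOR ((A NOR A) NOR (E NOR E))) NOR (((A NOR A) NOR (E NOR E)) NOR ((A NOR A) NOR (E NOR E)))))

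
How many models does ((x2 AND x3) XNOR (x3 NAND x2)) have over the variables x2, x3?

No assignment satisfies the expression.
Count: 0 out of 4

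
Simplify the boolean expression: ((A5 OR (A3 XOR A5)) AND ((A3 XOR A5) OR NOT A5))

By distribution ((E OR v) AND (E OR NOT v) = E):
= (A3 XOR A5)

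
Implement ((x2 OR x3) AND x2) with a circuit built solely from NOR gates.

((((x2 NOR x3) NOR (x2 NOR x3)) NOR ((x2 NOR x3) NOR (x2 NOR x3))) NOR (x2 NOR x2))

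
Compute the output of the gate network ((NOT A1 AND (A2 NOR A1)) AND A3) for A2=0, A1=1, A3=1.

Substituting: ((NOT 1 AND (0 NOR 1)) AND 1)
= 0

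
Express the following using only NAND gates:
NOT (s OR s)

(((s NAND s) NAND (s NAND s)) NAND ((s NAND s) NAND (s NAND s)))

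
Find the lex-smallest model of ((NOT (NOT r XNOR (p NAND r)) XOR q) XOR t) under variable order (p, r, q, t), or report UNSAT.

p=0, r=0, q=0, t=1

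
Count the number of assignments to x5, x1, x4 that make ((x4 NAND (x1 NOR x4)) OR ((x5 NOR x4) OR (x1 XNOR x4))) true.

Satisfying assignments: (0,0,0), (0,0,1), (0,1,0), (0,1,1), (1,0,0), (1,0,1), (1,1,0), (1,1,1)
Count: 8 out of 8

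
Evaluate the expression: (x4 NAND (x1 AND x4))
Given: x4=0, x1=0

Substituting: (0 NAND (0 AND 0))
= 1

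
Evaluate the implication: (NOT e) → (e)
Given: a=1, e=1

Antecedent (NOT e) = 0; consequent (e) = 1.
0 → 1 = 1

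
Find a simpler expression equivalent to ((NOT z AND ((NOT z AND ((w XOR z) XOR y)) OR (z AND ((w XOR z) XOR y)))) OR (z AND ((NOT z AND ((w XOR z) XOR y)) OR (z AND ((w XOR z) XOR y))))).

By distribution ((E AND v) OR (E AND NOT v) = E) then distribution ((E AND v) OR (E AND NOT v) = E):
= ((w XOR z) XOR y)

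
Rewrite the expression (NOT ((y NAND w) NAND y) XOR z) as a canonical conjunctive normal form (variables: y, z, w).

(y OR z OR w) AND (y OR z OR NOT w) AND (NOT y OR z OR NOT w) AND (NOT y OR NOT z OR w)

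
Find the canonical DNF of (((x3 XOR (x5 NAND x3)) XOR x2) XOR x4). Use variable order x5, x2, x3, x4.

(NOT x5 AND NOT x2 AND NOT x3 AND NOT x4) OR (NOT x5 AND NOT x2 AND x3 AND x4) OR (NOT x5 AND x2 AND NOT x3 AND x4) OR (NOT x5 AND x2 AND x3 AND NOT x4) OR (x5 AND NOT x2 AND NOT x3 AND NOT x4) OR (x5 AND NOT x2 AND x3 AND NOT x4) OR (x5 AND x2 AND NOT x3 AND x4) OR (x5 AND x2 AND x3 AND x4)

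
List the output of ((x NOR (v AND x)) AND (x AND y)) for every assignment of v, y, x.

v | y | x | Output
------------------
0 | 0 | 0 | 0
0 | 0 | 1 | 0
0 | 1 | 0 | 0
0 | 1 | 1 | 0
1 | 0 | 0 | 0
1 | 0 | 1 | 0
1 | 1 | 0 | 0
1 | 1 | 1 | 0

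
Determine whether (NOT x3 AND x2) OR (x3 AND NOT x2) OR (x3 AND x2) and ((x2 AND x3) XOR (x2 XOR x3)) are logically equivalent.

Yes, they are equivalent — the two output columns agree on all 4 assignments:
x3 | x2 | Expression 1 | Expression 2
-------------------------------------
0 | 0 | 0 | 0
0 | 1 | 1 | 1
1 | 0 | 1 | 1
1 | 1 | 1 | 1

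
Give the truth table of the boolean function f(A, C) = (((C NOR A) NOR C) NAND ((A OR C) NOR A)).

A | C | Output
--------------
0 | 0 | 1
0 | 1 | 1
1 | 0 | 1
1 | 1 | 1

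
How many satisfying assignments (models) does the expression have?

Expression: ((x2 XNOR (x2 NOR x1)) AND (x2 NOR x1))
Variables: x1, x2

No assignment satisfies the expression.
Count: 0 out of 4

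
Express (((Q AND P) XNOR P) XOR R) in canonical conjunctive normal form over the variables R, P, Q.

(R OR NOT P OR Q) AND (NOT R OR P OR Q) AND (NOT R OR P OR NOT Q) AND (NOT R OR NOT P OR NOT Q)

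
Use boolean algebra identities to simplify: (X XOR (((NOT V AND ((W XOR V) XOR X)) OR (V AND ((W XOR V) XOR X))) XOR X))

By XOR self-cancellation ((E XOR v) XOR v = E) then distribution ((E AND v) OR (E AND NOT v) = E):
= ((W XOR V) XOR X)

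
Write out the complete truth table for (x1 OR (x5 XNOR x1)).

x5 | x1 | Output
----------------
0 | 0 | 1
0 | 1 | 1
1 | 0 | 0
1 | 1 | 1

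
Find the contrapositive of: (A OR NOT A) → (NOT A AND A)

Contrapositive: NOT (NOT A AND A) → NOT (A OR NOT A)
Note: A statement and its contrapositive are logically equivalent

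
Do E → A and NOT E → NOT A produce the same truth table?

No, Inverse is not equivalent to original (counterexample: E=0, A=1)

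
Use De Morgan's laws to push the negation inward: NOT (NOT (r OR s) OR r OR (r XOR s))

(r OR s) AND NOT r AND NOT (r XOR s)
De Morgan's: NOT(OR of terms) = AND of negations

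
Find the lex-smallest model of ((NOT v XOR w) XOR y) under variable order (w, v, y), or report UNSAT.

w=0, v=0, y=0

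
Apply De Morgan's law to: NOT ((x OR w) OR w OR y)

NOT (x OR w) AND NOT w AND NOT y
De Morgan's: NOT(OR of terms) = AND of negations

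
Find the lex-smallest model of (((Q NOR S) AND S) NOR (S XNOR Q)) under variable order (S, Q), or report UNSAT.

S=0, Q=1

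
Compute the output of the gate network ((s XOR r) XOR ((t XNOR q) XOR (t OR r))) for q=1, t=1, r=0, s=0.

Substituting: ((0 XOR 0) XOR ((1 XNOR 1) XOR (1 OR 0)))
= 0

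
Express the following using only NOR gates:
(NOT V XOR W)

(((((V NOR V) NOR W) NOR ((V NOR V) NOR W)) NOR (((V NOR V) NOR W) NOR ((V NOR V) NOR W))) NOR (((((V NOR V) NOR (V NOR V)) NOR (W NOR W)) NOR (((V NOR V) NOR (V NOR V)) NOR (W NOR W))) NOR ((((V NOR V) NOR (V NOR V)) NOR (W NOR W)) NOR (((V NOR V) NOR (V NOR V)) NOR (W NOR W)))))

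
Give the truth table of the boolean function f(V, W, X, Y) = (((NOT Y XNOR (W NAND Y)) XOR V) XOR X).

V | W | X | Y | Output
----------------------
0 | 0 | 0 | 0 | 1
0 | 0 | 0 | 1 | 0
0 | 0 | 1 | 0 | 0
0 | 0 | 1 | 1 | 1
0 | 1 | 0 | 0 | 1
0 | 1 | 0 | 1 | 1
0 | 1 | 1 | 0 | 0
0 | 1 | 1 | 1 | 0
1 | 0 | 0 | 0 | 0
1 | 0 | 0 | 1 | 1
1 | 0 | 1 | 0 | 1
1 | 0 | 1 | 1 | 0
1 | 1 | 0 | 0 | 0
1 | 1 | 0 | 1 | 0
1 | 1 | 1 | 0 | 1
1 | 1 | 1 | 1 | 1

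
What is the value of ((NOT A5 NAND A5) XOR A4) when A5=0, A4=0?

Substituting: ((NOT 0 NAND 0) XOR 0)
= 1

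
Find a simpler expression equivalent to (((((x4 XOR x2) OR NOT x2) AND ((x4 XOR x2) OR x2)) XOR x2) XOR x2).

By XOR self-cancellation ((E XOR v) XOR v = E) then distribution ((E OR v) AND (E OR NOT v) = E):
= (x4 XOR x2)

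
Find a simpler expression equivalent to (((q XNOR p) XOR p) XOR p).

By XOR self-cancellation ((E XOR v) XOR v = E):
= (q XNOR p)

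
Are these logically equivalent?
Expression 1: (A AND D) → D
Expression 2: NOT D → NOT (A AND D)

Yes, Contrapositive is always equivalent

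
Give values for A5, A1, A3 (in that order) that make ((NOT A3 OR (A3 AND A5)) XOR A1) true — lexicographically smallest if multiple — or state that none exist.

A5=0, A1=0, A3=0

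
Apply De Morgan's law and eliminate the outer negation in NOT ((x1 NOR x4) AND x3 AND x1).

NOT (x1 NOR x4) OR NOT x3 OR NOT x1
De Morgan's: NOT(AND of terms) = OR of negations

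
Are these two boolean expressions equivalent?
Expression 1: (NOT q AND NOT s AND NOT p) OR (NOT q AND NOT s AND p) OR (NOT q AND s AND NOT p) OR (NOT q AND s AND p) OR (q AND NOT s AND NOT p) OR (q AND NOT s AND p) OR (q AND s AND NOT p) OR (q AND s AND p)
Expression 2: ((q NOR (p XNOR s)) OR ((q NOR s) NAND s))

Yes, they are equivalent — the two output columns agree on all 8 assignments:
q | s | p | Expression 1 | Expression 2
---------------------------------------
0 | 0 | 0 | 1 | 1
0 | 0 | 1 | 1 | 1
0 | 1 | 0 | 1 | 1
0 | 1 | 1 | 1 | 1
1 | 0 | 0 | 1 | 1
1 | 0 | 1 | 1 | 1
1 | 1 | 0 | 1 | 1
1 | 1 | 1 | 1 | 1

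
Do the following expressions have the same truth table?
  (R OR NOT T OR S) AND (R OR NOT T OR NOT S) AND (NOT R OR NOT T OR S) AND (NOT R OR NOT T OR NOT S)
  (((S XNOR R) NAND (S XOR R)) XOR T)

Yes, they are equivalent — the two output columns agree on all 8 assignments:
R | T | S | Expression 1 | Expression 2
---------------------------------------
0 | 0 | 0 | 1 | 1
0 | 0 | 1 | 1 | 1
0 | 1 | 0 | 0 | 0
0 | 1 | 1 | 0 | 0
1 | 0 | 0 | 1 | 1
1 | 0 | 1 | 1 | 1
1 | 1 | 0 | 0 | 0
1 | 1 | 1 | 0 | 0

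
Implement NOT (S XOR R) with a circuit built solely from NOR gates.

(((((S NOR R) NOR (S NOR R)) NOR ((S NOR R) NOR (S NOR R))) NOR ((((S NOR S) NOR (R NOR R)) NOR ((S NOR S) NOR (R NOR R))) NOR (((S NOR S) NOR (R NOR R)) NOR ((S NOR S) NOR (R NOR R))))) NOR ((((S NOR R) NOR (S NOR R)) NOR ((S NOR R) NOR (S NOR R))) NOR ((((S NOR S) NOR (R NOR R)) NOR ((S NOR S) NOR (R NOR R))) NOR (((S NOR S) NOR (R NOR R)) NOR ((S NOR S) NOR (R NOR R))))))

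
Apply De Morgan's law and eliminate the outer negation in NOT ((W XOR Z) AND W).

NOT (W XOR Z) OR NOT W
De Morgan's: NOT(AND of terms) = OR of negations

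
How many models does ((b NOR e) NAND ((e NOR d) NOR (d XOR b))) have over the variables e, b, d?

Satisfying assignments: (0,0,0), (0,0,1), (0,1,0), (0,1,1), (1,0,0), (1,0,1), (1,1,0), (1,1,1)
Count: 8 out of 8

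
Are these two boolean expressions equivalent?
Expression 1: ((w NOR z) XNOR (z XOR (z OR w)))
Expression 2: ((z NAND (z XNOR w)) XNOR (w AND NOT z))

No. Counterexample: with z=0, w=1, Expression 1 = 0 but Expression 2 = 1.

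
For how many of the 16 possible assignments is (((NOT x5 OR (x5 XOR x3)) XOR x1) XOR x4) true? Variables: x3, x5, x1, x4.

Satisfying assignments: (0,0,0,0), (0,0,1,1), (0,1,0,0), (0,1,1,1), (1,0,0,0), (1,0,1,1), (1,1,0,1), (1,1,1,0)
Count: 8 out of 16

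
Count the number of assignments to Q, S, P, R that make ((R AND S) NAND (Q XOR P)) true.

Satisfying assignments: (0,0,0,0), (0,0,0,1), (0,0,1,0), (0,0,1,1), (0,1,0,0), (0,1,0,1), (0,1,1,0), (1,0,0,0), (1,0,0,1), (1,0,1,0), (1,0,1,1), (1,1,0,0), (1,1,1,0), (1,1,1,1)
Count: 14 out of 16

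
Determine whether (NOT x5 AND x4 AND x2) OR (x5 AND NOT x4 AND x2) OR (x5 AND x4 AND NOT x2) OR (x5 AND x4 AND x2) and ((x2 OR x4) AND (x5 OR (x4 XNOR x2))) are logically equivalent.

Yes, they are equivalent — the two output columns agree on all 8 assignments:
x5 | x4 | x2 | Expression 1 | Expression 2
------------------------------------------
0 | 0 | 0 | 0 | 0
0 | 0 | 1 | 0 | 0
0 | 1 | 0 | 0 | 0
0 | 1 | 1 | 1 | 1
1 | 0 | 0 | 0 | 0
1 | 0 | 1 | 1 | 1
1 | 1 | 0 | 1 | 1
1 | 1 | 1 | 1 | 1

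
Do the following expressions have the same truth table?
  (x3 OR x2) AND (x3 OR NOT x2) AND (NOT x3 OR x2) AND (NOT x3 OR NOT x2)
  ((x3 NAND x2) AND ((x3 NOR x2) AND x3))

Yes, they are equivalent — the two output columns agree on all 4 assignments:
x3 | x2 | Expression 1 | Expression 2
-------------------------------------
0 | 0 | 0 | 0
0 | 1 | 0 | 0
1 | 0 | 0 | 0
1 | 1 | 0 | 0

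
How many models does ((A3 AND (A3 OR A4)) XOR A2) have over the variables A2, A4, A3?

Satisfying assignments: (0,0,1), (0,1,1), (1,0,0), (1,1,0)
Count: 4 out of 8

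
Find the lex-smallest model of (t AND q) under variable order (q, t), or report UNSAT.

q=1, t=1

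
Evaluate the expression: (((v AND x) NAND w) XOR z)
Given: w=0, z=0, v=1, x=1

Substituting: (((1 AND 1) NAND 0) XOR 0)
= 1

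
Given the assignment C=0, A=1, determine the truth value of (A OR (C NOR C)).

Substituting: (1 OR (0 NOR 0))
= 1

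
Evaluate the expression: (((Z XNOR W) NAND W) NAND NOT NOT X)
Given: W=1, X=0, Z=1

Substituting: (((1 XNOR 1) NAND 1) NAND NOT NOT 0)
= 1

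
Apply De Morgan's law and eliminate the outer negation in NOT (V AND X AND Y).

NOT V OR NOT X OR NOT Y
De Morgan's: NOT(AND of terms) = OR of negations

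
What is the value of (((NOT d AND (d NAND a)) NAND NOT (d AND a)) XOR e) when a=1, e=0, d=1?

Substituting: (((NOT 1 AND (1 NAND 1)) NAND NOT (1 AND 1)) XOR 0)
= 1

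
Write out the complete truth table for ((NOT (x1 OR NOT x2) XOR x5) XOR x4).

x5 | x2 | x4 | x1 | Output
--------------------------
0 | 0 | 0 | 0 | 0
0 | 0 | 0 | 1 | 0
0 | 0 | 1 | 0 | 1
0 | 0 | 1 | 1 | 1
0 | 1 | 0 | 0 | 1
0 | 1 | 0 | 1 | 0
0 | 1 | 1 | 0 | 0
0 | 1 | 1 | 1 | 1
1 | 0 | 0 | 0 | 1
1 | 0 | 0 | 1 | 1
1 | 0 | 1 | 0 | 0
1 | 0 | 1 | 1 | 0
1 | 1 | 0 | 0 | 0
1 | 1 | 0 | 1 | 1
1 | 1 | 1 | 0 | 1
1 | 1 | 1 | 1 | 0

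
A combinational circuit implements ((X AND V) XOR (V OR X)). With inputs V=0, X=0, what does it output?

Substituting: ((0 AND 0) XOR (0 OR 0))
= 0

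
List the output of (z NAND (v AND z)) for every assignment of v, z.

v | z | Output
--------------
0 | 0 | 1
0 | 1 | 1
1 | 0 | 1
1 | 1 | 0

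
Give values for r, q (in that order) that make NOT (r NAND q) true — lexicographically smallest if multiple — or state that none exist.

r=1, q=1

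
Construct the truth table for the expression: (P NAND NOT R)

P | R | Output
--------------
0 | 0 | 1
0 | 1 | 1
1 | 0 | 0
1 | 1 | 1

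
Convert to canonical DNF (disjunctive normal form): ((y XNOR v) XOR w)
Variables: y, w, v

(NOT y AND NOT w AND NOT v) OR (NOT y AND w AND v) OR (y AND NOT w AND v) OR (y AND w AND NOT v)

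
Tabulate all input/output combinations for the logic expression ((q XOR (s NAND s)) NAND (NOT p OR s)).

q | s | p | Output
------------------
0 | 0 | 0 | 0
0 | 0 | 1 | 1
0 | 1 | 0 | 1
0 | 1 | 1 | 1
1 | 0 | 0 | 1
1 | 0 | 1 | 1
1 | 1 | 0 | 0
1 | 1 | 1 | 0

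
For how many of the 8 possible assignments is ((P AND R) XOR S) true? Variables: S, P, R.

Satisfying assignments: (0,1,1), (1,0,0), (1,0,1), (1,1,0)
Count: 4 out of 8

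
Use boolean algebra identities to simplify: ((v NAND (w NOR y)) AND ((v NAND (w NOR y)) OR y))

By absorption (E AND (E OR v) = E):
= (v NAND (w NOR y))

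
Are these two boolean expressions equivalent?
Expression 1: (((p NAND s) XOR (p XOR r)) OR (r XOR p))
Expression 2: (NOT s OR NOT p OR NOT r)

Yes, they are equivalent — the two output columns agree on all 8 assignments:
s | p | r | Expression 1 | Expression 2
---------------------------------------
0 | 0 | 0 | 1 | 1
0 | 0 | 1 | 1 | 1
0 | 1 | 0 | 1 | 1
0 | 1 | 1 | 1 | 1
1 | 0 | 0 | 1 | 1
1 | 0 | 1 | 1 | 1
1 | 1 | 0 | 1 | 1
1 | 1 | 1 | 0 | 0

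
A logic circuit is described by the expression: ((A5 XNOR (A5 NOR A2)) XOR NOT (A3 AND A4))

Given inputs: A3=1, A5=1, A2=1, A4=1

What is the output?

Substituting: ((1 XNOR (1 NOR 1)) XOR NOT (1 AND 1))
= 0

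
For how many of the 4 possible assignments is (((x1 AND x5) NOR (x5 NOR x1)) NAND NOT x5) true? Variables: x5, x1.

Satisfying assignments: (0,0), (1,0), (1,1)
Count: 3 out of 4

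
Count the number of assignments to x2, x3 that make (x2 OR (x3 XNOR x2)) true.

Satisfying assignments: (0,0), (1,0), (1,1)
Count: 3 out of 4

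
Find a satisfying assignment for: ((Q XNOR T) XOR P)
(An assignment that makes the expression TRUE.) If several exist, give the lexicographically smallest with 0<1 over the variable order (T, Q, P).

T=0, Q=0, P=0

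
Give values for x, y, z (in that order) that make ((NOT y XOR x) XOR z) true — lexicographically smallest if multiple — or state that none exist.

x=0, y=0, z=0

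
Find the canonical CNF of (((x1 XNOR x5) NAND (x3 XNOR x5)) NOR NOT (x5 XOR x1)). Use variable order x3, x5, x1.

(x3 OR x5 OR x1) AND (x3 OR x5 OR NOT x1) AND (x3 OR NOT x5 OR x1) AND (x3 OR NOT x5 OR NOT x1) AND (NOT x3 OR x5 OR x1) AND (NOT x3 OR x5 OR NOT x1) AND (NOT x3 OR NOT x5 OR x1) AND (NOT x3 OR NOT x5 OR NOT x1)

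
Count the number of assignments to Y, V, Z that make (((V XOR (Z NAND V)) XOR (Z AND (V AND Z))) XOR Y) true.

Satisfying assignments: (0,0,0), (0,0,1), (1,1,0), (1,1,1)
Count: 4 out of 8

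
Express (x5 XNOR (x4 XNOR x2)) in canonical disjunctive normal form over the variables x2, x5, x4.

(NOT x2 AND NOT x5 AND x4) OR (NOT x2 AND x5 AND NOT x4) OR (x2 AND NOT x5 AND NOT x4) OR (x2 AND x5 AND x4)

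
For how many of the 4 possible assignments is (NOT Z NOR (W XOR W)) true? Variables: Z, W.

Satisfying assignments: (1,0), (1,1)
Count: 2 out of 4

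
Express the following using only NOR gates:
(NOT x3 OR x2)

(((x3 NOR x3) NOR x2) NOR ((x3 NOR x3) NOR x2))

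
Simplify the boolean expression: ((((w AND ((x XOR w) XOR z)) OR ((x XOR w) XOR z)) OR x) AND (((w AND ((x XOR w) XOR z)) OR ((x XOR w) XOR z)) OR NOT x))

By distribution ((E OR v) AND (E OR NOT v) = E) then absorption (E OR (E AND v) = E):
= ((x XOR w) XOR z)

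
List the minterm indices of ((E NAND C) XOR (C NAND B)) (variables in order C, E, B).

Σm(5, 6) = (C AND NOT E AND B) OR (C AND E AND NOT B)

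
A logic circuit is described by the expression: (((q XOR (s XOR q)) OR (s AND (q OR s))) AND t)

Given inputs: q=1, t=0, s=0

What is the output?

Substituting: (((1 XOR (0 XOR 1)) OR (0 AND (1 OR 0))) AND 0)
= 0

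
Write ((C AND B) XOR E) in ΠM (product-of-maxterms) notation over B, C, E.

ΠM(0, 2, 4, 7) = (B OR C OR E) AND (B OR NOT C OR E) AND (NOT B OR C OR E) AND (NOT B OR NOT C OR NOT E)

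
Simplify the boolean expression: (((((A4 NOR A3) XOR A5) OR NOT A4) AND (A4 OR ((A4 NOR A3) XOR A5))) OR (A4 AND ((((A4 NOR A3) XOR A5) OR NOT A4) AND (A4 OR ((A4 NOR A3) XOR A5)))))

By absorption (E OR (E AND v) = E) then distribution ((E OR v) AND (E OR NOT v) = E):
= ((A4 NOR A3) XOR A5)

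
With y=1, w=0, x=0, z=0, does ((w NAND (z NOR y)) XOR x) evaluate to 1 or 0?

Substituting: ((0 NAND (0 NOR 1)) XOR 0)
= 1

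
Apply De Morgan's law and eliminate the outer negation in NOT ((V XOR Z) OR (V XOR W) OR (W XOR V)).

NOT (V XOR Z) AND NOT (V XOR W) AND NOT (W XOR V)
De Morgan's: NOT(OR of terms) = AND of negations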